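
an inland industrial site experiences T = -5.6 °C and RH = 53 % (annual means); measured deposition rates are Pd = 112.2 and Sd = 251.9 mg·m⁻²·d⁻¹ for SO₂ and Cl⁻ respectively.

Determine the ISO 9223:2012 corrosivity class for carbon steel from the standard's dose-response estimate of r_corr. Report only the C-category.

carbon steel: f(T) = +0.150·(T−10) [T≤10 °C] = -2.3400
  sulphur-dioxide contribution → 5.729 μm/a
  chloride contribution → 14.44 μm/a
  ⇒ r_corr(carbon steel) = 20.17 μm/a
Category bounds: 1.3…25 μm/a bracket r_corr ⇒ C2

C2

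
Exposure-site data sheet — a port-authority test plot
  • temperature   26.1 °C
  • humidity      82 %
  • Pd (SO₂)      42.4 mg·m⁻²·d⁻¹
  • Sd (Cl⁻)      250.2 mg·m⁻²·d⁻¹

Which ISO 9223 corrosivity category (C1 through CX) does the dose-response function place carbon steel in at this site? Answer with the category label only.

carbon steel: f(T) = -0.054·(T−10) [T>10 °C] = -0.8694
  SO₂ term: 1.77·42.4^0.52·exp(0.02·82-0.8694) = 26.85
  Cl⁻ term: 0.102·250.2^0.62·exp(0.033·82+0.04·26.1) = 133.1
  sum: 26.85 + 133.1 → r_corr = 159.9 μm/a
Category bounds: 80…200 μm/a bracket r_corr ⇒ C5

C5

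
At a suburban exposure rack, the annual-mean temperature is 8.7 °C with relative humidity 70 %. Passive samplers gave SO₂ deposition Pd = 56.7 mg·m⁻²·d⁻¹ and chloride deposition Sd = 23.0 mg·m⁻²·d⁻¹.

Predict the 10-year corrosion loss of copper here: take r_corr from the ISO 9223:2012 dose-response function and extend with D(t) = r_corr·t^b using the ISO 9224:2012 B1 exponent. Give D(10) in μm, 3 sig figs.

D(10) = 5.83 μm

copper: T≤10 °C ⇒ hinge +0.126·(8.7−10) = -0.1638
  sulphur-dioxide contribution → 0.7993 μm/a
  chloride contribution → 0.4549 μm/a
  ⇒ r_corr(copper) = 1.254 μm/a
Long-term exponent b (ISO 9224 Table 2, B1) = 0.667
  D(10) = 1.254 × 10^0.667 = 1.254 × 4.645 = 5.826 μm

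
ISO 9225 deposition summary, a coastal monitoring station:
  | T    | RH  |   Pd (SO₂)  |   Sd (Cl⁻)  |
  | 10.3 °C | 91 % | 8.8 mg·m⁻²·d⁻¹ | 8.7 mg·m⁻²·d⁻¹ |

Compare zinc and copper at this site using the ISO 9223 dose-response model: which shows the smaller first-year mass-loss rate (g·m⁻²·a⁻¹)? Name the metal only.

zinc

zinc: temperature factor f = -0.071·(0.3) = -0.0213
  sulphur-dioxide contribution → 2.162 μm/a
  chloride contribution → 0.2985 μm/a
  total first-year rate 2.461 μm/a
  mass loss = 2.461 μm/a × 7.14 g/cm³ = 17.57 g·m⁻²·a⁻¹
copper: temperature factor f = -0.080·(0.3) = -0.0240
  sulphur-dioxide contribution → 1.955 μm/a
  chloride contribution → 0.806 μm/a
  ⇒ r_corr(copper) = 2.761 μm/a
  mass loss = 2.761 μm/a × 8.96 g/cm³ = 24.74 g·m⁻²·a⁻¹
Ordering by g·m⁻²·a⁻¹: copper (24.7) > zinc (17.6)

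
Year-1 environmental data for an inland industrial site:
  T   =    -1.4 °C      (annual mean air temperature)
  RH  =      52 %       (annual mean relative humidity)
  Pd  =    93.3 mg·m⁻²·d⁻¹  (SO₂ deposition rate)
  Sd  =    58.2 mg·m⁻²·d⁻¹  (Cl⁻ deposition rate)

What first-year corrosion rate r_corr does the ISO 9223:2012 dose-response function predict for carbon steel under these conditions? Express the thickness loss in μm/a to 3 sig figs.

carbon steel: f(T) = +0.150·(T−10) [T≤10 °C] = -1.7100
  Pd branch = 1.77·Pd^0.52·e^(0.02·RH+f) = 9.579 μm/a
  Sd branch = 0.102·Sd^0.62·e^(0.033·RH+0.04·T) = 6.665 μm/a
  sum: 9.579 + 6.665 → r_corr = 16.24 μm/a

r_corr = 16.2 μm/a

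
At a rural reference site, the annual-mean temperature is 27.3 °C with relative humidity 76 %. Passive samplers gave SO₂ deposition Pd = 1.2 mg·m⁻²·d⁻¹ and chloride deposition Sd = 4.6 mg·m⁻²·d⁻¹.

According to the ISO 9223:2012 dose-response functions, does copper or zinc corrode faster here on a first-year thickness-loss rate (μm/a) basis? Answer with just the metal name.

copper: T>10 °C ⇒ hinge -0.080·(27.3−10) = -1.3840
  sulphur-dioxide contribution → 0.1234 μm/a
  chloride contribution → 0.9096 μm/a
  total first-year rate 1.033 μm/a
zinc: temperature factor f = -0.071·(17.3) = -1.2283
  sulphur-dioxide contribution → 0.135 μm/a
  chloride contribution → 0.781 μm/a
  ⇒ r_corr(zinc) = 0.916 μm/a
Ordering by μm/a: copper (1.03) > zinc (0.916)

copper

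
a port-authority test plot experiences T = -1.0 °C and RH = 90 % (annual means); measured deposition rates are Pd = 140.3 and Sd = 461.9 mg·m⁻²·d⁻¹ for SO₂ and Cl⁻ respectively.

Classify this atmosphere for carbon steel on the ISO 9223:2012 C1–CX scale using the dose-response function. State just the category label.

carbon steel: f(T) = +0.150·(T−10) [T≤10 °C] = -1.6500
  Pd branch = 1.77·Pd^0.52·e^(0.02·RH+f) = 26.89 μm/a
  Sd branch = 0.102·Sd^0.62·e^(0.033·RH+0.04·T) = 85.72 μm/a
  sum: 26.89 + 85.72 → r_corr = 112.6 μm/a
113 μm/a falls in (80, 200] for carbon steel → category C5

C5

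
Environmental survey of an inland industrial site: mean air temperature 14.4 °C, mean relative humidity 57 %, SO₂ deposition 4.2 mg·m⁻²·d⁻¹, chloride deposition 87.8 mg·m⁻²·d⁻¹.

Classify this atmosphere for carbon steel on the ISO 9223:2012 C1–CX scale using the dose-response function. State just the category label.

carbon steel: f(T) = -0.054·(T−10) [T>10 °C] = -0.2376
  SO₂ term: 1.77·4.2^0.52·exp(0.02·57-0.2376) = 9.204
  Sd branch = 0.102·Sd^0.62·e^(0.033·RH+0.04·T) = 19.08 μm/a
  r_corr = 9.204 + 19.08 = 28.29 μm/a
28.3 μm/a falls in (25, 50] for carbon steel → category C3

C3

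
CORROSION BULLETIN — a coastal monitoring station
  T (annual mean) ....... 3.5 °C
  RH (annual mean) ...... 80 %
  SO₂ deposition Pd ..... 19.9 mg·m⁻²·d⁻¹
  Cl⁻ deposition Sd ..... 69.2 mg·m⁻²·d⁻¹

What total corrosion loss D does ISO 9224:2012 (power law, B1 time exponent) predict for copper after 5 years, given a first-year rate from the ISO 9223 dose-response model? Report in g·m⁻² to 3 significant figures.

D(5) = 32.8 g·m⁻²

copper: T≤10 °C ⇒ hinge +0.126·(3.5−10) = -0.8190
  sulphur-dioxide contribution → 0.5704 μm/a
  chloride contribution → 0.6805 μm/a
  total first-year rate 1.251 μm/a
ISO 9224: D(t) = r_corr · t^b with b = 0.667 (copper, B1)
  D(5) = 1.251 × 5^0.667 = 1.251 × 2.926 = 3.659 μm
  Mass loss = 3.659 μm × 8.96 g/cm³ = 32.79 g·m⁻²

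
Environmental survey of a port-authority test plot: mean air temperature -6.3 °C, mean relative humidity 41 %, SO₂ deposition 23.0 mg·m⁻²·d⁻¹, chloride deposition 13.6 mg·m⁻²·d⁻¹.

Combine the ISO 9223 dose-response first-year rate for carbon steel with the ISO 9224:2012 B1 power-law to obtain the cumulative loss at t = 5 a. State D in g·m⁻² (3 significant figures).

D(5) = 60.6 g·m⁻²

carbon steel: f(T) = +0.150·(T−10) [T≤10 °C] = -2.4450
  SO₂ term: 1.77·23.0^0.52·exp(0.02·41-2.4450) = 1.78
  Cl⁻ term: 0.102·13.6^0.62·exp(0.033·41+0.04·-6.3) = 1.547
  r_corr = 1.78 + 1.547 = 3.327 μm/a
Long-term exponent b (ISO 9224 Table 2, B1) = 0.523
  D(5) = 3.327 × 5^0.523 = 3.327 × 2.32 = 7.72 μm
  Mass loss = 7.72 μm × 7.85 g/cm³ = 60.6 g·m⁻²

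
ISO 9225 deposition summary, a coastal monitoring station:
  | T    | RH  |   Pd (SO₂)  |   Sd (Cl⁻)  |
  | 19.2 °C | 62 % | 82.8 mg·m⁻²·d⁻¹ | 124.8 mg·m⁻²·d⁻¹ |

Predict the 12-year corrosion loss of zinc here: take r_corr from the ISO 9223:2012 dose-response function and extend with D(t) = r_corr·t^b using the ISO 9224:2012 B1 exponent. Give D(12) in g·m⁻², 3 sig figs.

zinc: f(T) = -0.071·(T−10) [T>10 °C] = -0.6532
  SO₂ term: 0.0129·82.8^0.44·exp(0.046·62-0.6532) = 0.8118
  Cl⁻ term: 0.0175·124.8^0.57·exp(0.008·62+0.085·19.2) = 2.302
  r_corr = 0.8118 + 2.302 = 3.114 μm/a
ISO 9224: D(t) = r_corr · t^b with b = 0.813 (zinc, B1)
  D(12) = 3.114 × 12^0.813 = 3.114 × 7.54 = 23.48 μm
  Mass loss = 23.48 μm × 7.14 g/cm³ = 167.6 g·m⁻²

D(12) = 168 g·m⁻²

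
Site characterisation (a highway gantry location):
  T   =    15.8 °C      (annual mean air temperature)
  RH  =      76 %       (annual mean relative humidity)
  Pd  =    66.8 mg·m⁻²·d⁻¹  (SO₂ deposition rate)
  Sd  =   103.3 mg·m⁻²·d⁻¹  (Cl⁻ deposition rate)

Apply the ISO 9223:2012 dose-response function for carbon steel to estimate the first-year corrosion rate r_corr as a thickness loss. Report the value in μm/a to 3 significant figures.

carbon steel: temperature factor f = -0.054·(5.8) = -0.3132
  sulphur-dioxide contribution → 52.6 μm/a
  chloride contribution → 41.79 μm/a
  ⇒ r_corr(carbon steel) = 94.38 μm/a

r_corr = 94.4 μm/a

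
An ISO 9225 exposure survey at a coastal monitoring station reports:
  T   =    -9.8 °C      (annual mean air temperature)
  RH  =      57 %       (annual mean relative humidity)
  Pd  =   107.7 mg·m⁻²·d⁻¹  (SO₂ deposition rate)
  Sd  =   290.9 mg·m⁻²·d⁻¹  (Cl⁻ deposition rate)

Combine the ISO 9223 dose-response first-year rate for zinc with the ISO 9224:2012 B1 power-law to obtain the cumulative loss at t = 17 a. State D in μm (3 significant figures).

D(17) = 9.61 μm

zinc: f(T) = +0.038·(T−10) [T≤10 °C] = -0.7524
  SO₂ term: 0.0129·107.7^0.44·exp(0.046·57-0.7524) = 0.6557
  Sd branch = 0.0175·Sd^0.57·e^(0.008·RH+0.085·T) = 0.3045 μm/a
  r_corr = 0.6557 + 0.3045 = 0.9603 μm/a
ISO 9224: D(t) = r_corr · t^b with b = 0.813 (zinc, B1)
  D(17) = 0.9603 × 17^0.813 = 0.9603 × 10.01 = 9.61 μm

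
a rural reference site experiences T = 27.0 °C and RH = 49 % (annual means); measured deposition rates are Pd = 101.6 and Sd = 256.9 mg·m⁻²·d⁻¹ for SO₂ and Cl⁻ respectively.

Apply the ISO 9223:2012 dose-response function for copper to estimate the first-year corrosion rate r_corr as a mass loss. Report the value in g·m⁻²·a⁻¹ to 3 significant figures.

copper: f(T) = -0.080·(T−10) [T>10 °C] = -1.3600
  Pd branch = 0.0053·Pd^0.26·e^(0.059·RH+f) = 0.08147 μm/a
  Sd branch = 0.01025·Sd^0.27·e^(0.036·RH+0.049·T) = 1.005 μm/a
  r_corr = 0.08147 + 1.005 = 1.086 μm/a
Convert to mass loss: 1.086 μm/a × 8.96 g/cm³ = 9.732 g·m⁻²·a⁻¹

r_corr = 9.73 g·m⁻²·a⁻¹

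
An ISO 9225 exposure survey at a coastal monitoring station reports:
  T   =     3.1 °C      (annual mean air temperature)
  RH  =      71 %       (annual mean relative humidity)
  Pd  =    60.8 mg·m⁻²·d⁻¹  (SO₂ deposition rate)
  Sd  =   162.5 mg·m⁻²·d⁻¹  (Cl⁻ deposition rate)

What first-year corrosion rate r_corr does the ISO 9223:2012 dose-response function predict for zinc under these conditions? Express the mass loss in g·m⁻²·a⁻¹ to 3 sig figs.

r_corr = 16.5 g·m⁻²·a⁻¹

zinc: f(T) = +0.038·(T−10) [T≤10 °C] = -0.2622
  sulphur-dioxide contribution → 1.585 μm/a
  chloride contribution → 0.7317 μm/a
  ⇒ r_corr(zinc) = 2.317 μm/a
Convert to mass loss: 2.317 μm/a × 7.14 g/cm³ = 16.54 g·m⁻²·a⁻¹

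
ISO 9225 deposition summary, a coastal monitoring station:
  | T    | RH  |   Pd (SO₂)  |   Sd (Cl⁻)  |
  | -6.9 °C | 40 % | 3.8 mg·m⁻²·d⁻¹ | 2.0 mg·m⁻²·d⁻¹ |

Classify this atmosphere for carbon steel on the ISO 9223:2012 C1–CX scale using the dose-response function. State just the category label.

carbon steel: T≤10 °C ⇒ hinge +0.150·(-6.9−10) = -2.5350
  Pd branch = 1.77·Pd^0.52·e^(0.02·RH+f) = 0.6251 μm/a
  Cl⁻ term: 0.102·2.0^0.62·exp(0.033·40+0.04·-6.9) = 0.4453
  sum: 0.6251 + 0.4453 → r_corr = 1.07 μm/a
1.07 μm/a falls in (0, 1.3] for carbon steel → category C1

C1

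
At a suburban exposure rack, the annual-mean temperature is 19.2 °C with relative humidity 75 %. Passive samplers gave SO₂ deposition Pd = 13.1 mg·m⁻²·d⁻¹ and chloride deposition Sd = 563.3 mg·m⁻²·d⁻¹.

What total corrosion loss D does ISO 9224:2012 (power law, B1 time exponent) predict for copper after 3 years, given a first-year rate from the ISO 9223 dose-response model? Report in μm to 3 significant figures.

copper: f(T) = -0.080·(T−10) [T>10 °C] = -0.7360
  Pd branch = 0.0053·Pd^0.26·e^(0.059·RH+f) = 0.4139 μm/a
  Cl⁻ term: 0.01025·563.3^0.27·exp(0.036·75+0.049·19.2) = 2.161
  r_corr = 0.4139 + 2.161 = 2.575 μm/a
Long-term exponent b (ISO 9224 Table 2, B1) = 0.667
  D(3) = 2.575 × 3^0.667 = 2.575 × 2.081 = 5.357 μm

D(3) = 5.36 μm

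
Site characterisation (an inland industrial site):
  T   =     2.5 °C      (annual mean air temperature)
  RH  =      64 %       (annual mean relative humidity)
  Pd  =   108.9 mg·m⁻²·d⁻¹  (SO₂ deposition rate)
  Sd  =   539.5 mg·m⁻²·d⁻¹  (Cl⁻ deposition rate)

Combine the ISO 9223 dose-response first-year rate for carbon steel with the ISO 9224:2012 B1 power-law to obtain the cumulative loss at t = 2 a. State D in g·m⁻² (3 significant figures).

D(2) = 786 g·m⁻²

carbon steel: f(T) = +0.150·(T−10) [T≤10 °C] = -1.1250
  SO₂ term: 1.77·108.9^0.52·exp(0.02·64-1.1250) = 23.69
  Sd branch = 0.102·Sd^0.62·e^(0.033·RH+0.04·T) = 46.04 μm/a
  r_corr = 23.69 + 46.04 = 69.72 μm/a
Power-law: D(2) = r_corr · 2^0.523
  D(2) = 69.72 × 2^0.523 = 69.72 × 1.437 = 100.2 μm
  Mass loss = 100.2 μm × 7.85 g/cm³ = 786.5 g·m⁻²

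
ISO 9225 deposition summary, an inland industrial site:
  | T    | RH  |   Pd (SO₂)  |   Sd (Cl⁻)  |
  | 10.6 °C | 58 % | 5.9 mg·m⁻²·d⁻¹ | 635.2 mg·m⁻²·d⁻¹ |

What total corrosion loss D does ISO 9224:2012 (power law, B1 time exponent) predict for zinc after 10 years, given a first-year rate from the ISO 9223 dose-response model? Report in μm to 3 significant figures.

zinc: f(T) = -0.071·(T−10) [T>10 °C] = -0.0426
  SO₂ term: 0.0129·5.9^0.44·exp(0.046·58-0.0426) = 0.389
  Sd branch = 0.0175·Sd^0.57·e^(0.008·RH+0.085·T) = 2.713 μm/a
  sum: 0.389 + 2.713 → r_corr = 3.102 μm/a
ISO 9224: D(t) = r_corr · t^b with b = 0.813 (zinc, B1)
  D(10) = 3.102 × 10^0.813 = 3.102 × 6.501 = 20.17 μm

D(10) = 20.2 μm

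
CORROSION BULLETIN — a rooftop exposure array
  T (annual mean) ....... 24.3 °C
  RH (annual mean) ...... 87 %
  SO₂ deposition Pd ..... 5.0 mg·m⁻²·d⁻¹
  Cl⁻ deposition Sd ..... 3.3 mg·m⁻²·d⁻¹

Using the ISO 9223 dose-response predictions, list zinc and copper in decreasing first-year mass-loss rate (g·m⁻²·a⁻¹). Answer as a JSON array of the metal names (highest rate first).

["copper", "zinc"]

zinc: T>10 °C ⇒ hinge -0.071·(24.3−10) = -1.0153
  sulphur-dioxide contribution → 0.5191 μm/a
  chloride contribution → 0.5469 μm/a
  ⇒ r_corr(zinc) = 1.066 μm/a
  mass loss = 1.066 μm/a × 7.14 g/cm³ = 7.611 g·m⁻²·a⁻¹
copper: T>10 °C ⇒ hinge -0.080·(24.3−10) = -1.1440
  sulphur-dioxide contribution → 0.4349 μm/a
  chloride contribution → 1.067 μm/a
  ⇒ r_corr(copper) = 1.502 μm/a
  mass loss = 1.502 μm/a × 8.96 g/cm³ = 13.45 g·m⁻²·a⁻¹
Ordering by g·m⁻²·a⁻¹: copper (13.5) > zinc (7.61)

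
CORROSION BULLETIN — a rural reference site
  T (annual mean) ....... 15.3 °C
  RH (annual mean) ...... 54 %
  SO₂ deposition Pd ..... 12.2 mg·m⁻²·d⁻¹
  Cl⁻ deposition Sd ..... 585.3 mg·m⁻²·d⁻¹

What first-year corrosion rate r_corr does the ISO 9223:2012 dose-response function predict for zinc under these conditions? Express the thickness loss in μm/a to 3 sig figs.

zinc: f(T) = -0.071·(T−10) [T>10 °C] = -0.3763
  Pd branch = 0.0129·Pd^0.44·e^(0.046·RH+f) = 0.3191 μm/a
  Sd branch = 0.0175·Sd^0.57·e^(0.008·RH+0.085·T) = 3.74 μm/a
  sum: 0.3191 + 3.74 → r_corr = 4.059 μm/a

r_corr = 4.06 μm/a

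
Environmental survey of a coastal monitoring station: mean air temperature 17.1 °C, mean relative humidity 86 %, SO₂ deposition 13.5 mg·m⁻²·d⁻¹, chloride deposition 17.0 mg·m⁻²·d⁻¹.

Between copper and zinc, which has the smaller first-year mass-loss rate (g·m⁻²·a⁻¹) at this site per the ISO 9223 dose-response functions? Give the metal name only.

zinc

copper: temperature factor f = -0.080·(7.1) = -0.5680
  Pd branch = 0.0053·Pd^0.26·e^(0.059·RH+f) = 0.9443 μm/a
  Cl⁻ term: 0.01025·17.0^0.27·exp(0.036·86+0.049·17.1) = 1.126
  sum: 0.9443 + 1.126 → r_corr = 2.07 μm/a
  mass loss = 2.07 μm/a × 8.96 g/cm³ = 18.55 g·m⁻²·a⁻¹
zinc: f(T) = -0.071·(T−10) [T>10 °C] = -0.5041
  SO₂ term: 0.0129·13.5^0.44·exp(0.046·86-0.5041) = 1.28
  Cl⁻ term: 0.0175·17.0^0.57·exp(0.008·86+0.085·17.1) = 0.7489
  r_corr = 1.28 + 0.7489 = 2.029 μm/a
  mass loss = 2.029 μm/a × 7.14 g/cm³ = 14.48 g·m⁻²·a⁻¹
Ordering by g·m⁻²·a⁻¹: copper (18.5) > zinc (14.5)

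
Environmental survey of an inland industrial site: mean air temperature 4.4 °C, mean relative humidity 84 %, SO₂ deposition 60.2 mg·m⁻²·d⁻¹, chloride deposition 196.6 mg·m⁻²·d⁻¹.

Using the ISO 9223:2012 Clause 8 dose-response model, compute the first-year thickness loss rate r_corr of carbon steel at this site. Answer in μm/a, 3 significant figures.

carbon steel: temperature factor f = +0.150·(-5.6) = -0.8400
  SO₂ term: 1.77·60.2^0.52·exp(0.02·84-0.8400) = 34.53
  Sd branch = 0.102·Sd^0.62·e^(0.033·RH+0.04·T) = 51.4 μm/a
  r_corr = 34.53 + 51.4 = 85.92 μm/a

r_corr = 85.9 μm/a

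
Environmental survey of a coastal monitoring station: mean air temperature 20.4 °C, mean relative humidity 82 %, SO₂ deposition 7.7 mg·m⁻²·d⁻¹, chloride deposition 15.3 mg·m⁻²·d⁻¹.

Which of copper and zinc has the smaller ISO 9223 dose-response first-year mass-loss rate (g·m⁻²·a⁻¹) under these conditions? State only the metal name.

zinc

copper: temperature factor f = -0.080·(10.4) = -0.8320
  sulphur-dioxide contribution → 0.4949 μm/a
  chloride contribution → 1.114 μm/a
  ⇒ r_corr(copper) = 1.609 μm/a
  mass loss = 1.609 μm/a × 8.96 g/cm³ = 14.41 g·m⁻²·a⁻¹
zinc: T>10 °C ⇒ hinge -0.071·(20.4−10) = -0.7384
  sulphur-dioxide contribution → 0.6578 μm/a
  chloride contribution → 0.9042 μm/a
  ⇒ r_corr(zinc) = 1.562 μm/a
  mass loss = 1.562 μm/a × 7.14 g/cm³ = 11.15 g·m⁻²·a⁻¹
Ordering by g·m⁻²·a⁻¹: copper (14.4) > zinc (11.2)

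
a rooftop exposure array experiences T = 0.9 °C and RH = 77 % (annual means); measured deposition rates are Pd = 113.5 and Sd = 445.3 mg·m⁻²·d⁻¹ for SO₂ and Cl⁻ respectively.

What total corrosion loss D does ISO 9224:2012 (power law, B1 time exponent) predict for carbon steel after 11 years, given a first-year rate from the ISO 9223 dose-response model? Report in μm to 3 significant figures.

carbon steel: temperature factor f = +0.150·(-9.1) = -1.3650
  sulphur-dioxide contribution → 24.69 μm/a
  chloride contribution → 58.88 μm/a
  ⇒ r_corr(carbon steel) = 83.57 μm/a
Long-term exponent b (ISO 9224 Table 2, B1) = 0.523
  D(11) = 83.57 × 11^0.523 = 83.57 × 3.505 = 292.9 μm

D(11) = 293 μm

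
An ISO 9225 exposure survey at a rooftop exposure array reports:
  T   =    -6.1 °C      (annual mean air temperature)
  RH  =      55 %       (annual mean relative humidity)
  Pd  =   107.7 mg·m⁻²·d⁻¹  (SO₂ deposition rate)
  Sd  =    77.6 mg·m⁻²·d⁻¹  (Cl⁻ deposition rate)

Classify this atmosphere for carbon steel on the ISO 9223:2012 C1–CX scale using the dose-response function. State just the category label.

carbon steel: temperature factor f = +0.150·(-16.1) = -2.4150
  SO₂ term: 1.77·107.7^0.52·exp(0.02·55-2.4150) = 5.415
  Cl⁻ term: 0.102·77.6^0.62·exp(0.033·55+0.04·-6.1) = 7.288
  sum: 5.415 + 7.288 → r_corr = 12.7 μm/a
Category bounds: 1.3…25 μm/a bracket r_corr ⇒ C2

C2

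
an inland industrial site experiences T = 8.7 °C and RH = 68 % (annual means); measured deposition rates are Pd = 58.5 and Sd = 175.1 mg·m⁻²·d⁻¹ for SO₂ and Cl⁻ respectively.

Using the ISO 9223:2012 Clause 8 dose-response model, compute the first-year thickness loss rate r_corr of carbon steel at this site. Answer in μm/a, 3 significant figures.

carbon steel: temperature factor f = +0.150·(-1.3) = -0.1950
  Pd branch = 1.77·Pd^0.52·e^(0.02·RH+f) = 47.08 μm/a
  Sd branch = 0.102·Sd^0.62·e^(0.033·RH+0.04·T) = 33.51 μm/a
  r_corr = 47.08 + 33.51 = 80.59 μm/a

r_corr = 80.6 μm/a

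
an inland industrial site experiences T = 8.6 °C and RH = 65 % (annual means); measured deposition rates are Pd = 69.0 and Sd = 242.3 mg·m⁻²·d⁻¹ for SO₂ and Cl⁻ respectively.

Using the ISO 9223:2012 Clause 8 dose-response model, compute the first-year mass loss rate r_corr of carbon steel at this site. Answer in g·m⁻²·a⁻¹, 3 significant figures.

carbon steel: T≤10 °C ⇒ hinge +0.150·(8.6−10) = -0.2100
  sulphur-dioxide contribution → 47.59 μm/a
  chloride contribution → 36.97 μm/a
  ⇒ r_corr(carbon steel) = 84.57 μm/a
Convert to mass loss: 84.57 μm/a × 7.85 g/cm³ = 663.8 g·m⁻²·a⁻¹

r_corr = 664 g·m⁻²·a⁻¹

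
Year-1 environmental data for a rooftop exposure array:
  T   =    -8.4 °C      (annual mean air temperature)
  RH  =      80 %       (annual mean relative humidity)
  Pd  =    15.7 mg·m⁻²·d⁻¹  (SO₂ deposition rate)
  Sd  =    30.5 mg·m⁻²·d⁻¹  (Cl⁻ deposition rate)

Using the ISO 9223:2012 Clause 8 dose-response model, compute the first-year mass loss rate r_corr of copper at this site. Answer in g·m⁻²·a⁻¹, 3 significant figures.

copper: f(T) = +0.126·(T−10) [T≤10 °C] = -2.3184
  SO₂ term: 0.0053·15.7^0.26·exp(0.059·80-2.3184) = 0.1197
  Sd branch = 0.01025·Sd^0.27·e^(0.036·RH+0.049·T) = 0.3044 μm/a
  sum: 0.1197 + 0.3044 → r_corr = 0.4242 μm/a
Convert to mass loss: 0.4242 μm/a × 8.96 g/cm³ = 3.801 g·m⁻²·a⁻¹

r_corr = 3.80 g·m⁻²·a⁻¹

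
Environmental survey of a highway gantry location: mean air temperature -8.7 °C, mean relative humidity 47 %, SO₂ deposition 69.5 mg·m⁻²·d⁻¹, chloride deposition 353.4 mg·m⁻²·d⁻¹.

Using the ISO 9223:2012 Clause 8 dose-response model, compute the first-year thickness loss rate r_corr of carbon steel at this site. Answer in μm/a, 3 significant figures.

carbon steel: T≤10 °C ⇒ hinge +0.150·(-8.7−10) = -2.8050
  SO₂ term: 1.77·69.5^0.52·exp(0.02·47-2.8050) = 2.488
  Cl⁻ term: 0.102·353.4^0.62·exp(0.033·47+0.04·-8.7) = 12.91
  sum: 2.488 + 12.91 → r_corr = 15.4 μm/a

r_corr = 15.4 μm/a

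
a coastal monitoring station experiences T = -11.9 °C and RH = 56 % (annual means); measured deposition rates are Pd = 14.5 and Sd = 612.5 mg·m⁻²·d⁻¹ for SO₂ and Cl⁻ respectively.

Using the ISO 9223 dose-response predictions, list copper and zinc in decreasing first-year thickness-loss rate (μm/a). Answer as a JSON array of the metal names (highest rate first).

copper: T≤10 °C ⇒ hinge +0.126·(-11.9−10) = -2.7594
  Pd branch = 0.0053·Pd^0.26·e^(0.059·RH+f) = 0.01831 μm/a
  Cl⁻ term: 0.01025·612.5^0.27·exp(0.036·56+0.049·-11.9) = 0.243
  r_corr = 0.01831 + 0.243 = 0.2613 μm/a
zinc: f(T) = +0.038·(T−10) [T≤10 °C] = -0.8322
  Pd branch = 0.0129·Pd^0.44·e^(0.046·RH+f) = 0.2393 μm/a
  Cl⁻ term: 0.0175·612.5^0.57·exp(0.008·56+0.085·-11.9) = 0.3863
  sum: 0.2393 + 0.3863 → r_corr = 0.6256 μm/a
Ordering by μm/a: zinc (0.626) > copper (0.261)

["zinc", "copper"]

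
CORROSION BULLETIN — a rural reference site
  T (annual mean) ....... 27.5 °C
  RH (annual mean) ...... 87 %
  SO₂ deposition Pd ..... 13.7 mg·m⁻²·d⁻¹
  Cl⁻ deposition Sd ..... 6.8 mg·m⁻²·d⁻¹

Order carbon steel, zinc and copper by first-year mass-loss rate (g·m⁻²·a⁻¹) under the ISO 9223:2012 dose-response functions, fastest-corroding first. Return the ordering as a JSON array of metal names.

["carbon steel", "copper", "zinc"]

carbon steel: temperature factor f = -0.054·(17.5) = -0.9450
  sulphur-dioxide contribution → 15.29 μm/a
  chloride contribution → 17.76 μm/a
  total first-year rate 33.04 μm/a
  mass loss = 33.04 μm/a × 7.85 g/cm³ = 259.4 g·m⁻²·a⁻¹
zinc: temperature factor f = -0.071·(17.5) = -1.2425
  sulphur-dioxide contribution → 0.6444 μm/a
  chloride contribution → 1.084 μm/a
  total first-year rate 1.728 μm/a
  mass loss = 1.728 μm/a × 7.14 g/cm³ = 12.34 g·m⁻²·a⁻¹
copper: f(T) = -0.080·(T−10) [T>10 °C] = -1.4000
  sulphur-dioxide contribution → 0.4376 μm/a
  chloride contribution → 1.517 μm/a
  total first-year rate 1.954 μm/a
  mass loss = 1.954 μm/a × 8.96 g/cm³ = 17.51 g·m⁻²·a⁻¹
Ordering by g·m⁻²·a⁻¹: carbon steel (259) > copper (17.5) > zinc (12.3)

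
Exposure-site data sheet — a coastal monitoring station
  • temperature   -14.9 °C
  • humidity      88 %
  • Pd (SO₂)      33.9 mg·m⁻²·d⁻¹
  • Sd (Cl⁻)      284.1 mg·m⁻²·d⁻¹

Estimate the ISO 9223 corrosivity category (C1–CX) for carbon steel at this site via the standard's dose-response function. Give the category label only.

carbon steel: temperature factor f = +0.150·(-24.9) = -3.7350
  SO₂ term: 1.77·33.9^0.52·exp(0.02·88-3.7350) = 1.534
  Sd branch = 0.102·Sd^0.62·e^(0.033·RH+0.04·T) = 34.05 μm/a
  r_corr = 1.534 + 34.05 = 35.58 μm/a
ISO 9223 Table 2 (carbon steel): 25 < 35.6 ≤ 50 μm/a ⇒ C3

C3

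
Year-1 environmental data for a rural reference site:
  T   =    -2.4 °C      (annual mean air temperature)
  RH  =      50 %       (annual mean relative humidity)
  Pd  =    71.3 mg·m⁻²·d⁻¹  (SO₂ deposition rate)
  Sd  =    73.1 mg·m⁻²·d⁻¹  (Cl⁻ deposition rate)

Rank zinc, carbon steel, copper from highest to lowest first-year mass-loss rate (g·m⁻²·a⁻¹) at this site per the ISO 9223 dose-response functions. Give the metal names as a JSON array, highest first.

["carbon steel", "zinc", "copper"]

zinc: T≤10 °C ⇒ hinge +0.038·(-2.4−10) = -0.4712
  sulphur-dioxide contribution → 0.525 μm/a
  chloride contribution → 0.2458 μm/a
  ⇒ r_corr(zinc) = 0.7708 μm/a
  mass loss = 0.7708 μm/a × 7.14 g/cm³ = 5.504 g·m⁻²·a⁻¹
carbon steel: f(T) = +0.150·(T−10) [T≤10 °C] = -1.8600
  sulphur-dioxide contribution → 6.888 μm/a
  chloride contribution → 6.904 μm/a
  ⇒ r_corr(carbon steel) = 13.79 μm/a
  mass loss = 13.79 μm/a × 7.85 g/cm³ = 108.3 g·m⁻²·a⁻¹
copper: temperature factor f = +0.126·(-12.4) = -1.5624
  sulphur-dioxide contribution → 0.06437 μm/a
  chloride contribution → 0.1756 μm/a
  total first-year rate 0.24 μm/a
  mass loss = 0.24 μm/a × 8.96 g/cm³ = 2.151 g·m⁻²·a⁻¹
Ordering by g·m⁻²·a⁻¹: carbon steel (108) > zinc (5.5) > copper (2.15)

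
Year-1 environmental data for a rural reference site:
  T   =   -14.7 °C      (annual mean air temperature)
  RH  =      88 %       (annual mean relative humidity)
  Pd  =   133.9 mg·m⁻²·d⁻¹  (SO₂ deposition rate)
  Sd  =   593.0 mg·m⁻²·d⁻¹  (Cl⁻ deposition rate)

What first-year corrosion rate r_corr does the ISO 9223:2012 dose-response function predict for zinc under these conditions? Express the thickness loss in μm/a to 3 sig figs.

zinc: T≤10 °C ⇒ hinge +0.038·(-14.7−10) = -0.9386
  sulphur-dioxide contribution → 2.493 μm/a
  chloride contribution → 0.3862 μm/a
  total first-year rate 2.879 μm/a

r_corr = 2.88 μm/a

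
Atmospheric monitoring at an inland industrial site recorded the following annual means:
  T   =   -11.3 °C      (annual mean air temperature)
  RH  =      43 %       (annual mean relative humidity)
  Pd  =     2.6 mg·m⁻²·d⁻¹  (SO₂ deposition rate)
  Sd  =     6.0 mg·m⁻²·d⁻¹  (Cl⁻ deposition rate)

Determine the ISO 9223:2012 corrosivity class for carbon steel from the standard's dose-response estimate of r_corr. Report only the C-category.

C1

carbon steel: T≤10 °C ⇒ hinge +0.150·(-11.3−10) = -3.1950
  sulphur-dioxide contribution → 0.2816 μm/a
  chloride contribution → 0.8147 μm/a
  ⇒ r_corr(carbon steel) = 1.096 μm/a
Category bounds: 0…1.3 μm/a bracket r_corr ⇒ C1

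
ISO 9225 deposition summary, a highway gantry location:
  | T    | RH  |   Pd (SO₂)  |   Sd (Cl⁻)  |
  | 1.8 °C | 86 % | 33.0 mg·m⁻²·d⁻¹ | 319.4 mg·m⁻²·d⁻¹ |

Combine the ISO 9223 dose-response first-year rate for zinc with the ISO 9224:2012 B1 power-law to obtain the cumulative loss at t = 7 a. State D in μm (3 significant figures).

D(7) = 16.5 μm

zinc: T≤10 °C ⇒ hinge +0.038·(1.8−10) = -0.3116
  SO₂ term: 0.0129·33.0^0.44·exp(0.046·86-0.3116) = 2.299
  Sd branch = 0.0175·Sd^0.57·e^(0.008·RH+0.085·T) = 1.086 μm/a
  r_corr = 2.299 + 1.086 = 3.384 μm/a
ISO 9224: D(t) = r_corr · t^b with b = 0.813 (zinc, B1)
  D(7) = 3.384 × 7^0.813 = 3.384 × 4.865 = 16.46 μm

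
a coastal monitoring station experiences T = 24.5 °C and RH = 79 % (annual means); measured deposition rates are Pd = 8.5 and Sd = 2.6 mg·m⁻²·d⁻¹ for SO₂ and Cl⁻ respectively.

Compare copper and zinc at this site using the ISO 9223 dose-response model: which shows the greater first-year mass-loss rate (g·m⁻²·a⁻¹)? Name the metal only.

copper: temperature factor f = -0.080·(14.5) = -1.1600
  sulphur-dioxide contribution → 0.3065 μm/a
  chloride contribution → 0.7573 μm/a
  total first-year rate 1.064 μm/a
  mass loss = 1.064 μm/a × 8.96 g/cm³ = 9.531 g·m⁻²·a⁻¹
zinc: temperature factor f = -0.071·(14.5) = -1.0295
  sulphur-dioxide contribution → 0.4474 μm/a
  chloride contribution → 0.4555 μm/a
  total first-year rate 0.9028 μm/a
  mass loss = 0.9028 μm/a × 7.14 g/cm³ = 6.446 g·m⁻²·a⁻¹
Ordering by g·m⁻²·a⁻¹: copper (9.53) > zinc (6.45)

copper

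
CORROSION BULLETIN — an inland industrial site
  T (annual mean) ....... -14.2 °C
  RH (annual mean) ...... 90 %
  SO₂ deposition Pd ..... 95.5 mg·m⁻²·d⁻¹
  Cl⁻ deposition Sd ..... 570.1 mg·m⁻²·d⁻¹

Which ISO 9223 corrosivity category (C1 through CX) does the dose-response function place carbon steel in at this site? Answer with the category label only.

carbon steel: T≤10 °C ⇒ hinge +0.150·(-14.2−10) = -3.6300
  Pd branch = 1.77·Pd^0.52·e^(0.02·RH+f) = 3.04 μm/a
  Sd branch = 0.102·Sd^0.62·e^(0.033·RH+0.04·T) = 57.61 μm/a
  sum: 3.04 + 57.61 → r_corr = 60.65 μm/a
Category bounds: 50…80 μm/a bracket r_corr ⇒ C4

C4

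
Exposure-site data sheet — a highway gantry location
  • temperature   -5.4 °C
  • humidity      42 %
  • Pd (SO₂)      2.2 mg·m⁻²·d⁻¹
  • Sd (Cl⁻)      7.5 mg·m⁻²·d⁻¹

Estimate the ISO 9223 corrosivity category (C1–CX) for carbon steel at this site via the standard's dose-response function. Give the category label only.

C2

carbon steel: temperature factor f = +0.150·(-15.4) = -2.3100
  SO₂ term: 1.77·2.2^0.52·exp(0.02·42-2.3100) = 0.6132
  Sd branch = 0.102·Sd^0.62·e^(0.033·RH+0.04·T) = 1.146 μm/a
  r_corr = 0.6132 + 1.146 = 1.759 μm/a
ISO 9223 Table 2 (carbon steel): 1.3 < 1.76 ≤ 25 μm/a ⇒ C2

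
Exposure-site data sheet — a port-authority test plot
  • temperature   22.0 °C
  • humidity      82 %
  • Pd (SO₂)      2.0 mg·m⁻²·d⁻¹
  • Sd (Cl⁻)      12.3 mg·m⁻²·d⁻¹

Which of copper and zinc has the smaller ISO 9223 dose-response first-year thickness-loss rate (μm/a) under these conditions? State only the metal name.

zinc

copper: f(T) = -0.080·(T−10) [T>10 °C] = -0.9600
  sulphur-dioxide contribution → 0.3067 μm/a
  chloride contribution → 1.136 μm/a
  ⇒ r_corr(copper) = 1.442 μm/a
zinc: f(T) = -0.071·(T−10) [T>10 °C] = -0.8520
  sulphur-dioxide contribution → 0.3245 μm/a
  chloride contribution → 0.9148 μm/a
  total first-year rate 1.239 μm/a
Ordering by μm/a: copper (1.44) > zinc (1.24)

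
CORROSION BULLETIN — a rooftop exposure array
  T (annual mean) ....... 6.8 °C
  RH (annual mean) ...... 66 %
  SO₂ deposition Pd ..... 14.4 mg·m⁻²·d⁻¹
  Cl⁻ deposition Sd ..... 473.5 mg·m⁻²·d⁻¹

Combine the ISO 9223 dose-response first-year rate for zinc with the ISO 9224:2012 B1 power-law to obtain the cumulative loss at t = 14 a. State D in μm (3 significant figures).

D(14) = 21.7 μm

zinc: T≤10 °C ⇒ hinge +0.038·(6.8−10) = -0.1216
  Pd branch = 0.0129·Pd^0.44·e^(0.046·RH+f) = 0.7691 μm/a
  Cl⁻ term: 0.0175·473.5^0.57·exp(0.008·66+0.085·6.8) = 1.771
  sum: 0.7691 + 1.771 → r_corr = 2.54 μm/a
Power-law: D(14) = r_corr · 14^0.813
  D(14) = 2.54 × 14^0.813 = 2.54 × 8.547 = 21.71 μm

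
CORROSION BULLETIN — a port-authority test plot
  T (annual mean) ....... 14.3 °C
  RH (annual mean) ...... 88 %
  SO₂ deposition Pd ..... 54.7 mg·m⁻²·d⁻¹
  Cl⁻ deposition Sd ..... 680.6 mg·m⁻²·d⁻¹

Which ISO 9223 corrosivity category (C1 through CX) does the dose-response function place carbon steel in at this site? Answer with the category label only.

CX

carbon steel: temperature factor f = -0.054·(4.3) = -0.2322
  Pd branch = 1.77·Pd^0.52·e^(0.02·RH+f) = 65.35 μm/a
  Sd branch = 0.102·Sd^0.62·e^(0.033·RH+0.04·T) = 188.2 μm/a
  r_corr = 65.35 + 188.2 = 253.5 μm/a
254 μm/a falls in (200, 700] for carbon steel → category CX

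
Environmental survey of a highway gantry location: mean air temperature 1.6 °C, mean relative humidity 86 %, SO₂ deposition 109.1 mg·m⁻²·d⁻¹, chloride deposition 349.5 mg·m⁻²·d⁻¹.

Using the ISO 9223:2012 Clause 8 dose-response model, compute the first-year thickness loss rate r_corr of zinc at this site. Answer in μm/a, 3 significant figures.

zinc: f(T) = +0.038·(T−10) [T≤10 °C] = -0.3192
  Pd branch = 0.0129·Pd^0.44·e^(0.046·RH+f) = 3.861 μm/a
  Cl⁻ term: 0.0175·349.5^0.57·exp(0.008·86+0.085·1.6) = 1.124
  r_corr = 3.861 + 1.124 = 4.985 μm/a

r_corr = 4.98 μm/a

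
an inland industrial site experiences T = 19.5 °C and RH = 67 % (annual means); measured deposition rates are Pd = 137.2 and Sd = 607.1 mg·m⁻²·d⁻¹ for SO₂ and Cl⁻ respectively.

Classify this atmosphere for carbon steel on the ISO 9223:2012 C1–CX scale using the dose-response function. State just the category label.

C5

carbon steel: temperature factor f = -0.054·(9.5) = -0.5130
  sulphur-dioxide contribution → 52.31 μm/a
  chloride contribution → 107.9 μm/a
  ⇒ r_corr(carbon steel) = 160.3 μm/a
ISO 9223 Table 2 (carbon steel): 80 < 160 ≤ 200 μm/a ⇒ C5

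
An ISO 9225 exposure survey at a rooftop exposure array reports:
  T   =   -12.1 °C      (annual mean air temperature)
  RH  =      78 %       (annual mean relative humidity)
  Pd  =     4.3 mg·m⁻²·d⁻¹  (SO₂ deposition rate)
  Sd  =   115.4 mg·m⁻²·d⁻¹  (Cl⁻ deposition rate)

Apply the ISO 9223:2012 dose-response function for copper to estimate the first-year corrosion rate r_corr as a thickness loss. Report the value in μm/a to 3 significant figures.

r_corr = 0.386 μm/a

copper: f(T) = +0.126·(T−10) [T≤10 °C] = -2.7846
  SO₂ term: 0.0053·4.3^0.26·exp(0.059·78-2.7846) = 0.04767
  Cl⁻ term: 0.01025·115.4^0.27·exp(0.036·78+0.049·-12.1) = 0.3385
  sum: 0.04767 + 0.3385 → r_corr = 0.3861 μm/a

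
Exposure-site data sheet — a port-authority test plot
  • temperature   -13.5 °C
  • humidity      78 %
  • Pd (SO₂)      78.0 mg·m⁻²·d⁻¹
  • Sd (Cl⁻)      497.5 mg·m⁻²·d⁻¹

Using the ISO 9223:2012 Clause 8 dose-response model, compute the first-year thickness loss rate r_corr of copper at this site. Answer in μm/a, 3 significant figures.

r_corr = 0.554 μm/a

copper: f(T) = +0.126·(T−10) [T≤10 °C] = -2.9610
  SO₂ term: 0.0053·78.0^0.26·exp(0.059·78-2.9610) = 0.0849
  Cl⁻ term: 0.01025·497.5^0.27·exp(0.036·78+0.049·-13.5) = 0.4689
  sum: 0.0849 + 0.4689 → r_corr = 0.5538 μm/a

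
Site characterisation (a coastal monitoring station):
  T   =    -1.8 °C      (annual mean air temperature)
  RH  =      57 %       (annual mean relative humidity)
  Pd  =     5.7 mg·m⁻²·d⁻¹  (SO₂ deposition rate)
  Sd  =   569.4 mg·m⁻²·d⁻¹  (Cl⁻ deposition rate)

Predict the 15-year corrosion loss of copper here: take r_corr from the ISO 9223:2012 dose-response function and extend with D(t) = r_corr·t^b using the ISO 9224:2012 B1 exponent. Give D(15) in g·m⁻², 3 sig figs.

D(15) = 25.1 g·m⁻²

copper: T≤10 °C ⇒ hinge +0.126·(-1.8−10) = -1.4868
  SO₂ term: 0.0053·5.7^0.26·exp(0.059·57-1.4868) = 0.0544
  Cl⁻ term: 0.01025·569.4^0.27·exp(0.036·57+0.049·-1.8) = 0.4051
  r_corr = 0.0544 + 0.4051 = 0.4595 μm/a
Power-law: D(15) = r_corr · 15^0.667
  D(15) = 0.4595 × 15^0.667 = 0.4595 × 6.088 = 2.797 μm
  Mass loss = 2.797 μm × 8.96 g/cm³ = 25.06 g·m⁻²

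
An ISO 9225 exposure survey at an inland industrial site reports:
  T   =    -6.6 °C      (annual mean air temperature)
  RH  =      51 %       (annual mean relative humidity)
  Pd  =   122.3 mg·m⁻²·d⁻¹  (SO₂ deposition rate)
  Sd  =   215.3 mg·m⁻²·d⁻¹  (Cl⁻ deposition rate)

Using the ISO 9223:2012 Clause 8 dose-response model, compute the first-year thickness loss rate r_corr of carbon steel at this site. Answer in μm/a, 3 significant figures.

carbon steel: T≤10 °C ⇒ hinge +0.150·(-6.6−10) = -2.4900
  SO₂ term: 1.77·122.3^0.52·exp(0.02·51-2.4900) = 4.955
  Sd branch = 0.102·Sd^0.62·e^(0.033·RH+0.04·T) = 11.79 μm/a
  r_corr = 4.955 + 11.79 = 16.74 μm/a

r_corr = 16.7 μm/a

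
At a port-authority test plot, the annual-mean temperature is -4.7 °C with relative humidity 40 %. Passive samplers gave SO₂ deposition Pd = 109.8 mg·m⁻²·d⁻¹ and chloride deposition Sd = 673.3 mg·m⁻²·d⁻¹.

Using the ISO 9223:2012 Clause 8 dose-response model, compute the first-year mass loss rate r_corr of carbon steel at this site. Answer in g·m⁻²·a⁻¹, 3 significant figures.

r_corr = 180 g·m⁻²·a⁻¹

carbon steel: T≤10 °C ⇒ hinge +0.150·(-4.7−10) = -2.2050
  Pd branch = 1.77·Pd^0.52·e^(0.02·RH+f) = 4.999 μm/a
  Cl⁻ term: 0.102·673.3^0.62·exp(0.033·40+0.04·-4.7) = 17.94
  sum: 4.999 + 17.94 → r_corr = 22.93 μm/a
Convert to mass loss: 22.93 μm/a × 7.85 g/cm³ = 180 g·m⁻²·a⁻¹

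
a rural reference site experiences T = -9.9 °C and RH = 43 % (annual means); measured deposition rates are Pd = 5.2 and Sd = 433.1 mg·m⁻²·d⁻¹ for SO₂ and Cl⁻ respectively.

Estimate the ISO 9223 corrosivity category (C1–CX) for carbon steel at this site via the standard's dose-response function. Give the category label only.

C2

carbon steel: temperature factor f = +0.150·(-19.9) = -2.9850
  sulphur-dioxide contribution → 0.4982 μm/a
  chloride contribution → 12.23 μm/a
  ⇒ r_corr(carbon steel) = 12.73 μm/a
12.7 μm/a falls in (1.3, 25] for carbon steel → category C2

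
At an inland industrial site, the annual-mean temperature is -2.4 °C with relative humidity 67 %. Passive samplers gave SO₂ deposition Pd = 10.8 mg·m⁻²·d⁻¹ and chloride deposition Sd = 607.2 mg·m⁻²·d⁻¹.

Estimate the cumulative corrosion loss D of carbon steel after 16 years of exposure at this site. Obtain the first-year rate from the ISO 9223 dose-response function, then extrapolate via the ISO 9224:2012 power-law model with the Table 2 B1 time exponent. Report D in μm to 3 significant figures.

carbon steel: f(T) = +0.150·(T−10) [T≤10 °C] = -1.8600
  Pd branch = 1.77·Pd^0.52·e^(0.02·RH+f) = 3.627 μm/a
  Sd branch = 0.102·Sd^0.62·e^(0.033·RH+0.04·T) = 44.96 μm/a
  sum: 3.627 + 44.96 → r_corr = 48.58 μm/a
Power-law: D(16) = r_corr · 16^0.523
  D(16) = 48.58 × 16^0.523 = 48.58 × 4.263 = 207.1 μm

D(16) = 207 μm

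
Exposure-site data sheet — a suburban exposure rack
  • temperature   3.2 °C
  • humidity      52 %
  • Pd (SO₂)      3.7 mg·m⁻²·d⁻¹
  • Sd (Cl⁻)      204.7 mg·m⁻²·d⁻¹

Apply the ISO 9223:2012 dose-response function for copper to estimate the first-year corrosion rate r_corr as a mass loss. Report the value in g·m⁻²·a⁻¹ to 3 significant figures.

r_corr = 3.55 g·m⁻²·a⁻¹

copper: temperature factor f = +0.126·(-6.8) = -0.8568
  Pd branch = 0.0053·Pd^0.26·e^(0.059·RH+f) = 0.06797 μm/a
  Cl⁻ term: 0.01025·204.7^0.27·exp(0.036·52+0.049·3.2) = 0.328
  r_corr = 0.06797 + 0.328 = 0.3959 μm/a
Convert to mass loss: 0.3959 μm/a × 8.96 g/cm³ = 3.548 g·m⁻²·a⁻¹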